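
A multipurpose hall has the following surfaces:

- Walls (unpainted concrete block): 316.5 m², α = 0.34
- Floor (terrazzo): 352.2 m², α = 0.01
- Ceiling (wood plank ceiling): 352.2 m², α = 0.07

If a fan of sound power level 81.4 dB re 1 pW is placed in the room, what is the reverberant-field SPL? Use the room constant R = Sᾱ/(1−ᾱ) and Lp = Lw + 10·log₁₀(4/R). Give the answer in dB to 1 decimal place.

A = 135.786 sabins; S = 1020.9 m².
ᾱ = 135.786/1020.9 = 0.1330; R = Sᾱ/(1−ᾱ) = 135.786/(1−0.1330) = 156.616 m².
Lp = Lw + 10 log₁₀(4/R) = 81.4 -15.93 = 65.5 dB.

65.5 dB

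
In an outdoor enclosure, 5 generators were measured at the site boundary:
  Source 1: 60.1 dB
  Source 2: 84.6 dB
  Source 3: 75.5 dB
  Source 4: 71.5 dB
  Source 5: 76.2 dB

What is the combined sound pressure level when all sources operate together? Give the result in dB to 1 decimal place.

85.8 dB

Converting to relative power and adding: 10^(60.1/10) + 10^(84.6/10) + 10^(75.5/10) + 10^(71.5/10) + 10^(76.2/10) = 3.807e+08.
L_total = 10·log₁₀(3.807e+08) = 85.8 dB.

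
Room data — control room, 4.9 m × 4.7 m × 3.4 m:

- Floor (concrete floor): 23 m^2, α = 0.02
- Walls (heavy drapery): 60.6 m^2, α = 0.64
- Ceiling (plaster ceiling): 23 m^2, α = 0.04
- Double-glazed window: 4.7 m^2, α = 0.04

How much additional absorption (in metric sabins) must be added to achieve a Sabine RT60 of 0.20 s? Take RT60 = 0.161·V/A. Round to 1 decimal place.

Total absorption A₁ = 23×0.02 + 60.6×0.64 + 23×0.04 + 4.7×0.04
  = 0.460 + 38.784 + 0.920 + 0.188 = 40.352 m^2 sabins.
For T = 0.20 s, need A₂ = 0.161·V/T = 0.161·78.302/0.20 = 63.033 sabins.
Additional absorption ΔA = 63.033 − 40.352 = 22.7 sabins.

22.7 sabins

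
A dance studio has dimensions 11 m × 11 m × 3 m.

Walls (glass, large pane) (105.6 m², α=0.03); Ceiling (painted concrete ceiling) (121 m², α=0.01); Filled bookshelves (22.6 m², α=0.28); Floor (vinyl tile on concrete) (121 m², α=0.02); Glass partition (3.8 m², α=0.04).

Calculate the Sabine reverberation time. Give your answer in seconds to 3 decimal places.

4.401 s

Equivalent absorption area: A = 105.6×0.03 + 121×0.01 + 22.6×0.28 + 121×0.02 + 3.8×0.04 = 13.278 m².
V = 11·11·3 = 363 m³.
Sabine: RT60 = 0.161 × 363 / 13.278 = 4.401 s.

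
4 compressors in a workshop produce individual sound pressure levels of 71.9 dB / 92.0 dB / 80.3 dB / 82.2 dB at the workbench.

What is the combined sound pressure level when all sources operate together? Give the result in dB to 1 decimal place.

92.7 dB

Σ 10^(Lᵢ/10) = 1.873e+09.
Combined level = 10 log₁₀(1.873e+09) = 92.7 dB.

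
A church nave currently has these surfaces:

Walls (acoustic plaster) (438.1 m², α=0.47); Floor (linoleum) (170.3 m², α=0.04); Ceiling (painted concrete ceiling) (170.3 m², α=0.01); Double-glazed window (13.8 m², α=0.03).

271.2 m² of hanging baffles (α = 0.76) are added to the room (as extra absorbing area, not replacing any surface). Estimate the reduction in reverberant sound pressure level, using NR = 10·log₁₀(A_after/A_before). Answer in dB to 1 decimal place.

Equivalent absorption area: A_before = 438.1*0.47 + 170.3*0.04 + 170.3*0.01 + 13.8*0.03 = 214.836 m².
Treatment contributes 271.2·0.76 = 206.112 sabins.
New total A_after = 420.948 sabins.
Reduction = 10 log₁₀(A_after/A_before) = 10 log₁₀(1.9594) = 2.9 dB.

2.9 dB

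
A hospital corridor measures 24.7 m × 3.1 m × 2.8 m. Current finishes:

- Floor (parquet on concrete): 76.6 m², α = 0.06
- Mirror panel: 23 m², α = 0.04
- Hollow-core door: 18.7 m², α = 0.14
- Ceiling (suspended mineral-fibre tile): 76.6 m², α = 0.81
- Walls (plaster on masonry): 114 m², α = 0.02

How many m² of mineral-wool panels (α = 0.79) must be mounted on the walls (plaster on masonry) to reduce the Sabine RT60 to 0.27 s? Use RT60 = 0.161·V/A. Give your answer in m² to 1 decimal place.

Summing Sᵢαᵢ: 4.596 + 0.920 + 2.618 + 62.046 + 2.280 → A₁ = 72.460 sabins.
V = 214.396 m³. Target absorption A₂ = 0.161 × 214.396 / 0.27 = 127.844 sabins.
Absorption to add: 127.844 − 72.460 = 55.384 sabins.
Net gain per m²: Δα = 0.79 − 0.02 = 0.77.
Panel area = 55.384 / 0.77 = 71.9 m².

71.9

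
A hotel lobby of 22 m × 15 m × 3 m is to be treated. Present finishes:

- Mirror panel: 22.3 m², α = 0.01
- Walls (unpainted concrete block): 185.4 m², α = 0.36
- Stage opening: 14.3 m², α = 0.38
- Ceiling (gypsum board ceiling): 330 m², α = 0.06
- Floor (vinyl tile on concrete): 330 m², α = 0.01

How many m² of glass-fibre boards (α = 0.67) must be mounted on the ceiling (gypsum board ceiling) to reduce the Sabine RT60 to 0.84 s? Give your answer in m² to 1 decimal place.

154.5

Equivalent absorption area: A₁ = 22.3×0.01 + 185.4×0.36 + 14.3×0.38 + 330×0.06 + 330×0.01 = 95.501 m².
Required A₂ = 0.161·990/0.84 = 189.750 sabins.
Absorption to add: 189.750 − 95.501 = 94.249 sabins.
Each m² of panel replacing the ceiling (gypsum board ceiling) adds (0.67 − 0.06) = 0.61 sabins.
Area = ΔA/Δα = 94.249/0.61 = 154.5 m².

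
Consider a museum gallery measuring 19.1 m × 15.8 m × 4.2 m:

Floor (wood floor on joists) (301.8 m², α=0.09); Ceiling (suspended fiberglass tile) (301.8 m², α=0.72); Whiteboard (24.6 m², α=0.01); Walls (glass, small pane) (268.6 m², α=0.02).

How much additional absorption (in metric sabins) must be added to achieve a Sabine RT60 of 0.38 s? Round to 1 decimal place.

286.9 sabins

A₁ = Σ Sᵢαᵢ = 301.8*0.09 + 301.8*0.72 + 24.6*0.01 + 268.6*0.02 = 250.076 sabins.
V = 1267.476 m³. Required absorption A₂ = 0.161 × 1267.476 / 0.38 = 537.010 sabins.
ΔA = A₂ − A₁ = 537.010 − 250.076 = 286.9 sabins.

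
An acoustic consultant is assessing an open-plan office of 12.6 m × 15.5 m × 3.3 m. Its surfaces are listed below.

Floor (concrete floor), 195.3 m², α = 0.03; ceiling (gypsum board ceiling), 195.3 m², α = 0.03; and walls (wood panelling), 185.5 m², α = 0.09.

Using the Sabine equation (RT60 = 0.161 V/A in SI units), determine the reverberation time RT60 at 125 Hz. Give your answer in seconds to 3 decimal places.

Equivalent absorption area: A = 195.3*0.03 + 195.3*0.03 + 185.5*0.09 = 28.413 m².
V = 12.6·15.5·3.3 = 644.49 m³.
RT60 = 0.161 · V / A = 0.161 × 644.49 / 28.413 = 3.652 s.

3.652 s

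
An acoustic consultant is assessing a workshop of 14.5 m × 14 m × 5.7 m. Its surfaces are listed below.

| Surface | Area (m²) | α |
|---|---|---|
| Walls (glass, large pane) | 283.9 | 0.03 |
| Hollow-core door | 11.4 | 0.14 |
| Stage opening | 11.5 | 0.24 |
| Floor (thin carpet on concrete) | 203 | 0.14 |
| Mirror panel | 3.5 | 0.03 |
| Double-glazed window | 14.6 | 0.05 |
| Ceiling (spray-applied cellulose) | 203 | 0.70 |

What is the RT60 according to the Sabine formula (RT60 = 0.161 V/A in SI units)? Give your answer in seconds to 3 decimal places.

A = Σ Sᵢαᵢ = 283.9×0.03 + 11.4×0.14 + 11.5×0.24 + 203×0.14 + 3.5×0.03 + 14.6×0.05 + 203×0.70 = 184.228 sabins.
Room volume: 1157.1 m³.
RT60 = 0.161 · V / A = 0.161 × 1157.1 / 184.228 = 1.011 s.

1.011 seconds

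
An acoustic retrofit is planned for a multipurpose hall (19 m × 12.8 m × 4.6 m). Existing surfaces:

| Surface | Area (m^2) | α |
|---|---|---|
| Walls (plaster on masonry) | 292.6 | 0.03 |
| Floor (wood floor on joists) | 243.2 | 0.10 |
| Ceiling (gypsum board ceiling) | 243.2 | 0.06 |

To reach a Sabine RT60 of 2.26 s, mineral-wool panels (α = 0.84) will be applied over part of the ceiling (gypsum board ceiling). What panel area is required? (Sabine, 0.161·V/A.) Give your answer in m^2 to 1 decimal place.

41.0

A₁ = Σ Sᵢαᵢ = 292.6*0.03 + 243.2*0.10 + 243.2*0.06 = 47.690 sabins.
Required A₂ = 0.161·1118.72/2.26 = 79.696 sabins.
Absorption to add: 79.696 − 47.690 = 32.006 sabins.
Net gain per m^2: Δα = 0.84 − 0.06 = 0.78.
Area = ΔA/Δα = 32.006/0.78 = 41.0 m^2.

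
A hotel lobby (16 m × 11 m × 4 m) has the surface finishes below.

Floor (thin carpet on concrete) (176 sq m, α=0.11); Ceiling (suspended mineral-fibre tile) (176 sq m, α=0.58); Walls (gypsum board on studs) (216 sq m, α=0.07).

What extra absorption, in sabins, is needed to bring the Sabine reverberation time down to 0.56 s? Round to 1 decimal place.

A₁ = Σ Sᵢαᵢ = 176*0.11 + 176*0.58 + 216*0.07 = 136.560 sabins.
For T = 0.56 s, need A₂ = 0.161·V/T = 0.161·704/0.56 = 202.400 sabins.
Shortfall: 202.400 − 136.560 = 65.8 sabins.

65.8 sabins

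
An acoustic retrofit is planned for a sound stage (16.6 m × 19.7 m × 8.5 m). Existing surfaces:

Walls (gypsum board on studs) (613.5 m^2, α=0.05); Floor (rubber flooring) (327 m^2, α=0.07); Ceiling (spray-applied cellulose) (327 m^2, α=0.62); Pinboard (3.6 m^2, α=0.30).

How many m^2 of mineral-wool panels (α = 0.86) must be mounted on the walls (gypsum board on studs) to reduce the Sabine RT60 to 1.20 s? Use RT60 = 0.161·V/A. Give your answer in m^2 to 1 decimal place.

A₁ = Σ Sᵢαᵢ = 613.5*0.05 + 327*0.07 + 327*0.62 + 3.6*0.30 = 257.385 sabins.
V = 2779.67 m³. Target absorption A₂ = 0.161 × 2779.67 / 1.20 = 372.939 sabins.
Absorption to add: 372.939 − 257.385 = 115.554 sabins.
Each m^2 of panel replacing the walls (gypsum board on studs) adds (0.86 − 0.05) = 0.81 sabins.
Area = ΔA/Δα = 115.554/0.81 = 142.7 m^2.

142.7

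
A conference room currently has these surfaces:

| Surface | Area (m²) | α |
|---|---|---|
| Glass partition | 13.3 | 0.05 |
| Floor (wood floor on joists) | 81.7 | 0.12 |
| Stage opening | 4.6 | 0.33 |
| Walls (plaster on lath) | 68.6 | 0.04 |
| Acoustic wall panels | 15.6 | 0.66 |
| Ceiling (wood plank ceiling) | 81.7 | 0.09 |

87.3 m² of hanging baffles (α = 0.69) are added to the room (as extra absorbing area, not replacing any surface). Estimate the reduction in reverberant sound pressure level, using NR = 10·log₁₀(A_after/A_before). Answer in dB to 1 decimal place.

4.6 dB

Equivalent absorption area: A_before = 13.3×0.05 + 81.7×0.12 + 4.6×0.33 + 68.6×0.04 + 15.6×0.66 + 81.7×0.09 = 32.380 m².
Added absorption = 87.3 × 0.69 = 60.237 sabins.
New total A_after = 92.617 sabins.
Reduction = 10 log₁₀(A_after/A_before) = 10 log₁₀(2.8603) = 4.6 dB.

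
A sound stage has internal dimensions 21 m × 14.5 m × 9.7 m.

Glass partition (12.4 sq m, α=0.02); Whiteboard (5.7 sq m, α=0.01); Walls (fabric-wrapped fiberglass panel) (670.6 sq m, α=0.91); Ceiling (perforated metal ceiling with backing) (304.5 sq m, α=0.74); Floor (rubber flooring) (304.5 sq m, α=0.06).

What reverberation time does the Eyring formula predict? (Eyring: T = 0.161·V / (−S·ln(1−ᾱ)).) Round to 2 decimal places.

0.34 sec

Total surface area S = 12.4 + 5.7 + 670.6 + 304.5 + 304.5 = 1297.7 sq m.
Absorption A = 12.4·0.02 + 5.7·0.01 + 670.6·0.91 + 304.5·0.74 + 304.5·0.06 = 854.151 sabins.
Mean coefficient ᾱ = A/S = 0.6582.
−S·ln(1−ᾱ) = −1297.7 × ln(1 − 0.6582) = 1393.119.
V = 21 × 14.5 × 9.7 = 2953.65 m³.
T = 0.161·V/[−S·ln(1−ᾱ)] = 0.161·2953.65/1393.119 = 0.34 s.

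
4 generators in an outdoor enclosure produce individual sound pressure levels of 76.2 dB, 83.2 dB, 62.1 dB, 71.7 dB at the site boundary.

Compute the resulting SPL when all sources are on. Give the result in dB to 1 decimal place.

84.3 dB

Converting to relative power and adding: 10^(76.2/10) + 10^(83.2/10) + 10^(62.1/10) + 10^(71.7/10) = 2.67e+08.
Back to dB: 10·log₁₀ Σ = 84.3 dB.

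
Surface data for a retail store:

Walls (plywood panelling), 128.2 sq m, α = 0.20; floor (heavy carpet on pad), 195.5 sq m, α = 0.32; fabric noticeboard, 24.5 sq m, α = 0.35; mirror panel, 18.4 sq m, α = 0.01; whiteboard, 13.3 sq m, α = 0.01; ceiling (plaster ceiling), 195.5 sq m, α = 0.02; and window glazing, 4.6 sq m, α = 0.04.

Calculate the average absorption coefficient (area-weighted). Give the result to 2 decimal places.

Total surface area S = 580.0 sq m.
A = 128.2×0.20 + 195.5×0.32 + 24.5×0.35 + 18.4×0.01 + 13.3×0.01 + 195.5×0.02 + 4.6×0.04 = 101.186 sabins.
ᾱ = 101.186 / 580.0 = 0.17.

0.17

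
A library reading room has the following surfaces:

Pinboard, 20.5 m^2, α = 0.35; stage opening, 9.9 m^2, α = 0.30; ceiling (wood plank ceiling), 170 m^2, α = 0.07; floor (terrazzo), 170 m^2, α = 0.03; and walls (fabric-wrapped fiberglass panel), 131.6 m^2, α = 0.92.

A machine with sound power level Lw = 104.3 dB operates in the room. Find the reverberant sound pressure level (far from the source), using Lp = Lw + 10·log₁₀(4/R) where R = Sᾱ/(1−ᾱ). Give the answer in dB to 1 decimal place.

87.1 dB

Σ(Sᵢαᵢ) = 20.5×0.35 + 9.9×0.30 + 170×0.07 + 170×0.03 + 131.6×0.92 = 148.217; total area S = 502.0 m^2.
ᾱ = 0.2953, so room constant R = A/(1−ᾱ) = 210.326 m^2.
Lp = 104.3 + 10·log₁₀(4/210.326) = 104.3 + (-17.21) = 87.1 dB.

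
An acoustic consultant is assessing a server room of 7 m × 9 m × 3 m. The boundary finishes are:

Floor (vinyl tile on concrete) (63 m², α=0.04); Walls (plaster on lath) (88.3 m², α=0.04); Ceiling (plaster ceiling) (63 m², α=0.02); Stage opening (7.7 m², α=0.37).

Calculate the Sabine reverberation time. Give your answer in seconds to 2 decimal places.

2.99 s

Total absorption A = 63·0.04 + 88.3·0.04 + 63·0.02 + 7.7·0.37
  = 2.520 + 3.532 + 1.260 + 2.849 = 10.161 m² sabins.
Volume V = 7 × 9 × 3 = 189 m³.
RT60 = 0.161 · V / A = 0.161 × 189 / 10.161 = 2.99 s.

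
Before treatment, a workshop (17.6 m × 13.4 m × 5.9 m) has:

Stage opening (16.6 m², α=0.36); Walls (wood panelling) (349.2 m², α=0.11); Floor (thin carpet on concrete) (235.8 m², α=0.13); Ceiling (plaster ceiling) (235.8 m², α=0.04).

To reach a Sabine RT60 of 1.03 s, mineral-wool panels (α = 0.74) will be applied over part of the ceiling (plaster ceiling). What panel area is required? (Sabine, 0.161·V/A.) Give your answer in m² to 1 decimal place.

Equivalent absorption area: A₁ = 16.6*0.36 + 349.2*0.11 + 235.8*0.13 + 235.8*0.04 = 84.474 m².
Required A₂ = 0.161·1391.456/1.03 = 217.499 sabins.
Absorption to add: 217.499 − 84.474 = 133.025 sabins.
Net gain per m²: Δα = 0.74 − 0.04 = 0.70.
Area = ΔA/Δα = 133.025/0.70 = 190.0 m².

190.0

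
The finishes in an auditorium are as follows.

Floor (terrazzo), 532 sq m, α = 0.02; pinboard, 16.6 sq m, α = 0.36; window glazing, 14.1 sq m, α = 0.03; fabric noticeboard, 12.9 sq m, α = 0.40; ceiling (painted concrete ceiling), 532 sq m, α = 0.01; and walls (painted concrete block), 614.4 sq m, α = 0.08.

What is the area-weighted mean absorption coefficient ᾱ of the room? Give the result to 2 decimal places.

0.04

S = Σ Sᵢ = 532 + 16.6 + 14.1 + 12.9 + 532 + 614.4 = 1722.0 sq m.
Σ(Sᵢαᵢ) = 532*0.02 + 16.6*0.36 + 14.1*0.03 + 12.9*0.40 + 532*0.01 + 614.4*0.08 = 76.671.
ᾱ = 76.671 / 1722.0 = 0.04.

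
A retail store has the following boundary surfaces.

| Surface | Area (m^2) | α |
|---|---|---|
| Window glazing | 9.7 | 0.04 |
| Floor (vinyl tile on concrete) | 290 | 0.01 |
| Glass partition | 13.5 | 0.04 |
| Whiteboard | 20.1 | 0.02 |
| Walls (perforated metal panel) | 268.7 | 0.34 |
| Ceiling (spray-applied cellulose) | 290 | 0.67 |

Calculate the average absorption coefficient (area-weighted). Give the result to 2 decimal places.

S = Σ Sᵢ = 9.7 + 290 + 13.5 + 20.1 + 268.7 + 290 = 892.0 m^2.
Weighted sum Σ Sα = 289.888.
ᾱ = 289.888 / 892.0 = 0.32.

0.32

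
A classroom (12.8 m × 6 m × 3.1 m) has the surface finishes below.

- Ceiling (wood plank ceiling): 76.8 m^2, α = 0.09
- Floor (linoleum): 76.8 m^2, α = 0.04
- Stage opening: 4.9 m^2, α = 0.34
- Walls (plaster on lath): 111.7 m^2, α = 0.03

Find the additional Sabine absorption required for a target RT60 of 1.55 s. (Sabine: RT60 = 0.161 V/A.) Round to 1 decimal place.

Summing Sᵢαᵢ: 6.912 + 3.072 + 1.666 + 3.351 → A₁ = 15.001 sabins.
Target A₂ = 0.161·238.08/1.55 = 24.730 sabins (V = 238.08 m³).
ΔA = A₂ − A₁ = 24.730 − 15.001 = 9.7 sabins.

9.7 sabins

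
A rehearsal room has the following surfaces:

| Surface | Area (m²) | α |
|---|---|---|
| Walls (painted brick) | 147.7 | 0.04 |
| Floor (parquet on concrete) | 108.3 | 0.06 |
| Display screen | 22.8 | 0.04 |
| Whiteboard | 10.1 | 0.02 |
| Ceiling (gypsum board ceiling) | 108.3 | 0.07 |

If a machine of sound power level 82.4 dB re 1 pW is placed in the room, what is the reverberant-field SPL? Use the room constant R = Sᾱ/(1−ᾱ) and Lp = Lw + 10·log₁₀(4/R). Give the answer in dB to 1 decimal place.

74.9 dB

A = 21.101 sabins; S = 397.2 m².
ᾱ = 0.0531, so room constant R = A/(1−ᾱ) = 22.284 m².
Lp = Lw + 10 log₁₀(4/R) = 82.4 -7.46 = 74.9 dB.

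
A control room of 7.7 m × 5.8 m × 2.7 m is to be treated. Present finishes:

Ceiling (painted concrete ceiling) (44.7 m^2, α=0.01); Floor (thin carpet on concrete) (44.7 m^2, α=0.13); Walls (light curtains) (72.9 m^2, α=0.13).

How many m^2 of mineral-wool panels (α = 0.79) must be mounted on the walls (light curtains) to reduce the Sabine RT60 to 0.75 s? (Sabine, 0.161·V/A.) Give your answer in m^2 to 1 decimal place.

Summing Sᵢαᵢ: 0.447 + 5.811 + 9.477 → A₁ = 15.735 sabins.
V = 120.582 m³. Target absorption A₂ = 0.161 × 120.582 / 0.75 = 25.885 sabins.
Absorption to add: 25.885 − 15.735 = 10.150 sabins.
Net gain per m^2: Δα = 0.79 − 0.13 = 0.66.
Panel area = 10.150 / 0.66 = 15.4 m^2.

15.4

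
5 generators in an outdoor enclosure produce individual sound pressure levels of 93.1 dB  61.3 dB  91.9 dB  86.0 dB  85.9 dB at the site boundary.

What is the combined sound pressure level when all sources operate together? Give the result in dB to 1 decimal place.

Sum in the linear (power) domain: Σ 10^(Lᵢ/10) = 10^(93.1/10) + 10^(61.3/10) + 10^(91.9/10) + 10^(86.0/10) + 10^(85.9/10) = 4.379e+09.
Back to dB: 10·log₁₀ Σ = 96.4 dB.

96.4 dB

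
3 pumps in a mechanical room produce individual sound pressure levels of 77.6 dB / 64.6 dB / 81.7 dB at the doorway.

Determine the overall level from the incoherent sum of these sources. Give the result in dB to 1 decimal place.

Converting to relative power and adding: 10^(77.6/10) + 10^(64.6/10) + 10^(81.7/10) = 2.083e+08.
L_total = 10·log₁₀(2.083e+08) = 83.2 dB.

83.2 dB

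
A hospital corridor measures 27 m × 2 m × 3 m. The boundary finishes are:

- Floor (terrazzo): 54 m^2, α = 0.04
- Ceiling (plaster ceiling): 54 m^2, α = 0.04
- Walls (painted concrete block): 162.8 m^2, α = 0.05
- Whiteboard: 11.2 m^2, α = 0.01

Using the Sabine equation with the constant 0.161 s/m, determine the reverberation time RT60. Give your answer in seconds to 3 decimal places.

2.075 seconds

A = Σ Sᵢαᵢ = 54×0.04 + 54×0.04 + 162.8×0.05 + 11.2×0.01 = 12.572 sabins.
V = 27·2·3 = 162 m³.
RT60 = 0.161 · V / A = 0.161 × 162 / 12.572 = 2.075 s.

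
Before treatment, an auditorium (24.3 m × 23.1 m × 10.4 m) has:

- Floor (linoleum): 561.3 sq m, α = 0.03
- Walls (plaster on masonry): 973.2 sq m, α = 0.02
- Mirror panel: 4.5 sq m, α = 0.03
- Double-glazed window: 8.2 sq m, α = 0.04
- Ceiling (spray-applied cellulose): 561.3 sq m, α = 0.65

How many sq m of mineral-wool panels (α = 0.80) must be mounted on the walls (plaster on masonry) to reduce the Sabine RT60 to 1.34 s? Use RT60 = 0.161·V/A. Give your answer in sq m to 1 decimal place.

384.4

Equivalent absorption area: A₁ = 561.3·0.03 + 973.2·0.02 + 4.5·0.03 + 8.2·0.04 + 561.3·0.65 = 401.611 sq m.
Required A₂ = 0.161·5837.832/1.34 = 701.411 sabins.
Absorption to add: 701.411 − 401.611 = 299.800 sabins.
Each sq m of panel replacing the walls (plaster on masonry) adds (0.80 − 0.02) = 0.78 sabins.
Area = ΔA/Δα = 299.800/0.78 = 384.4 sq m.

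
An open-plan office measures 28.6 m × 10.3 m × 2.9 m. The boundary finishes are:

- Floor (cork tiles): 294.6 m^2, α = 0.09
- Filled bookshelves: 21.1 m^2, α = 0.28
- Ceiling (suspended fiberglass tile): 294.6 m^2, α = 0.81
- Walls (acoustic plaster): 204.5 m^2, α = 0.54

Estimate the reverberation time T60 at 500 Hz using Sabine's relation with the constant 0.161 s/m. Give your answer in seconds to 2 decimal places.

Total absorption A = 294.6×0.09 + 21.1×0.28 + 294.6×0.81 + 204.5×0.54
  = 26.514 + 5.908 + 238.626 + 110.430 = 381.478 m^2 sabins.
Room volume: 854.282 m³.
T = 0.161 V/A = 0.161·854.282/381.478 = 0.36 s.

0.36 s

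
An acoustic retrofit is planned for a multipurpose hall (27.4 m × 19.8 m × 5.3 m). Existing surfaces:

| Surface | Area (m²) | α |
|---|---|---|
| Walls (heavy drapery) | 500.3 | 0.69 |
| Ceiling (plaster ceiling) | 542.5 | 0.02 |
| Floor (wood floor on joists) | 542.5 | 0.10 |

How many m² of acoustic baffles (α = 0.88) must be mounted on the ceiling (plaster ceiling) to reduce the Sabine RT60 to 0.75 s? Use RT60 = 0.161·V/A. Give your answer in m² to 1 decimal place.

Total absorption A₁ = 500.3·0.69 + 542.5·0.02 + 542.5·0.10
  = 345.207 + 10.850 + 54.250 = 410.307 m² sabins.
Required A₂ = 0.161·2875.356/0.75 = 617.243 sabins.
Absorption to add: 617.243 − 410.307 = 206.936 sabins.
Net gain per m²: Δα = 0.88 − 0.02 = 0.86.
Area = ΔA/Δα = 206.936/0.86 = 240.6 m².

240.6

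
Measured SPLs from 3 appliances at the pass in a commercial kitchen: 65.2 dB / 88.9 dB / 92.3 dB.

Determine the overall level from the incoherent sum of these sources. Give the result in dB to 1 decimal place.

93.9 dB

Σ 10^(Lᵢ/10) = 2.478e+09.
Back to dB: 10·log₁₀ Σ = 93.9 dB.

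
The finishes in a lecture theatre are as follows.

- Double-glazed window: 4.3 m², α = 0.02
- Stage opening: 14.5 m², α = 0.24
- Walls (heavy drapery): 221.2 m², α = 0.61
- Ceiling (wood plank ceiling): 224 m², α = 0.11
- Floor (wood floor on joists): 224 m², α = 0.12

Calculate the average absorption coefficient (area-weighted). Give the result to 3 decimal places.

0.276

Total surface area S = 688.0 m².
A = 4.3·0.02 + 14.5·0.24 + 221.2·0.61 + 224·0.11 + 224·0.12 = 190.018 sabins.
ᾱ = A/S = 0.276.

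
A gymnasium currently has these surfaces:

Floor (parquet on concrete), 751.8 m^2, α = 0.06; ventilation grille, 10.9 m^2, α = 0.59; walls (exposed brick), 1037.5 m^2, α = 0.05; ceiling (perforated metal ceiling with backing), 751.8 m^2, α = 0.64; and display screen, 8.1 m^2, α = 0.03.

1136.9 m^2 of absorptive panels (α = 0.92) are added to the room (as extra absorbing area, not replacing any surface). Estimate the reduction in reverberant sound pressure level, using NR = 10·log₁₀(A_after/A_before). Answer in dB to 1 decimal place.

4.5 dB

Equivalent absorption area: A_before = 751.8*0.06 + 10.9*0.59 + 1037.5*0.05 + 751.8*0.64 + 8.1*0.03 = 584.809 m^2.
Treatment contributes 1136.9·0.92 = 1045.948 sabins.
New total A_after = 1630.757 sabins.
NR = 10·log₁₀(1630.757/584.809) = 4.5 dB.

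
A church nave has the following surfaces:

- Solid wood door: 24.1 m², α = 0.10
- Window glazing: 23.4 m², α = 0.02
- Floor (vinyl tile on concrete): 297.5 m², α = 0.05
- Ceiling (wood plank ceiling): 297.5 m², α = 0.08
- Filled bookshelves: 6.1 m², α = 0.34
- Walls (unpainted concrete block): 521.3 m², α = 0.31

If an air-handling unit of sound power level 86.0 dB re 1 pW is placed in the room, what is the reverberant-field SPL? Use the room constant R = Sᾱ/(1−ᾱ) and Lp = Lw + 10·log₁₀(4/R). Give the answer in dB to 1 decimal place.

68.1 dB

A = 205.230 sabins; S = 1169.9 m².
ᾱ = 205.230/1169.9 = 0.1754; R = Sᾱ/(1−ᾱ) = 205.230/(1−0.1754) = 248.884 m².
Lp = Lw + 10 log₁₀(4/R) = 86.0 -17.94 = 68.1 dB.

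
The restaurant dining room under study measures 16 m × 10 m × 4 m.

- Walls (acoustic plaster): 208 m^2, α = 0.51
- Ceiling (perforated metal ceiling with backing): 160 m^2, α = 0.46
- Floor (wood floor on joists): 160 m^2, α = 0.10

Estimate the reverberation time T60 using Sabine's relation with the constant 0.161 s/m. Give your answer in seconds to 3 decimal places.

0.527 sec

Total absorption A = 208·0.51 + 160·0.46 + 160·0.10
  = 106.080 + 73.600 + 16.000 = 195.680 m^2 sabins.
Volume V = 16 × 10 × 4 = 640 m³.
RT60 = 0.161 · V / A = 0.161 × 640 / 195.680 = 0.527 s.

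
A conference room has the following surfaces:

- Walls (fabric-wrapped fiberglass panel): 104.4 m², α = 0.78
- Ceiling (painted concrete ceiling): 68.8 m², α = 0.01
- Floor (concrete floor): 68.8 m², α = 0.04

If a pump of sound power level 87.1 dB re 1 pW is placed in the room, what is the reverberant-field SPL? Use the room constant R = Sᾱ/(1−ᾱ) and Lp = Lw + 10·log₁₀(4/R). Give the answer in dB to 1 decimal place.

72.0 dB

A = 84.872 sabins; S = 242.0 m².
ᾱ = 84.872/242.0 = 0.3507; R = Sᾱ/(1−ᾱ) = 84.872/(1−0.3507) = 130.713 m².
Lp = 87.1 + 10·log₁₀(4/130.713) = 87.1 + (-15.14) = 72.0 dB.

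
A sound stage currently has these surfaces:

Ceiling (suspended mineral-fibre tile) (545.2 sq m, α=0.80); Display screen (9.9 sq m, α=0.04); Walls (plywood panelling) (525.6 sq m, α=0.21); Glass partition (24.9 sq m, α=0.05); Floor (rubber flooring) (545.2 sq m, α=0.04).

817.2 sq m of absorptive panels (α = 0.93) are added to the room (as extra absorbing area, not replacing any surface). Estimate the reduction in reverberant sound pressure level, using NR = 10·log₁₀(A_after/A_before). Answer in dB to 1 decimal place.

Equivalent absorption area: A_before = 545.2×0.80 + 9.9×0.04 + 525.6×0.21 + 24.9×0.05 + 545.2×0.04 = 569.985 sq m.
Added absorption = 817.2 × 0.93 = 759.996 sabins.
A_after = 569.985 + 759.996 = 1329.981 sabins.
NR = 10·log₁₀(1329.981/569.985) = 3.7 dB.

3.7 dB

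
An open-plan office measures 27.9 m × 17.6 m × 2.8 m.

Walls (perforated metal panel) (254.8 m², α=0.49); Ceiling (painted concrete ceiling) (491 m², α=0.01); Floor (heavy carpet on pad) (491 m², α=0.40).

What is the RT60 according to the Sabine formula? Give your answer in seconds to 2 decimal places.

0.68 seconds

Summing Sᵢαᵢ: 124.852 + 4.910 + 196.400 → A = 326.162 sabins.
Volume V = 27.9 × 17.6 × 2.8 = 1374.912 m³.
T = 0.161 V/A = 0.161·1374.912/326.162 = 0.68 s.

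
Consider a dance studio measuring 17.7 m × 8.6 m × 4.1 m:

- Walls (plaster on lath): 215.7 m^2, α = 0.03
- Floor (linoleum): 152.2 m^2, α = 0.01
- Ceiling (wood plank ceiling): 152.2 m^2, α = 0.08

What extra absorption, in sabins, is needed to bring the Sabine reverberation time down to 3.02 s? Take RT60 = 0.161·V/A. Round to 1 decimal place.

13.1 sabins

Equivalent absorption area: A₁ = 215.7·0.03 + 152.2·0.01 + 152.2·0.08 = 20.169 m^2.
Target A₂ = 0.161·624.102/3.02 = 33.272 sabins (V = 624.102 m³).
Shortfall: 33.272 − 20.169 = 13.1 sabins.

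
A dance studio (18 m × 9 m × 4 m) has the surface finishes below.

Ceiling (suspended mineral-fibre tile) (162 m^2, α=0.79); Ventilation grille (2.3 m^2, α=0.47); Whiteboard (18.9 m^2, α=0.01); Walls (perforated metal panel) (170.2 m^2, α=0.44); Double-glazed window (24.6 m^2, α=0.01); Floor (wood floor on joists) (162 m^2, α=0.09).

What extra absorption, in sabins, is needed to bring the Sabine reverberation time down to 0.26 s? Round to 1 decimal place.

Total absorption A₁ = 162*0.79 + 2.3*0.47 + 18.9*0.01 + 170.2*0.44 + 24.6*0.01 + 162*0.09
  = 127.980 + 1.081 + 0.189 + 74.888 + 0.246 + 14.580 = 218.964 m^2 sabins.
For T = 0.26 s, need A₂ = 0.161·V/T = 0.161·648/0.26 = 401.262 sabins.
ΔA = A₂ − A₁ = 401.262 − 218.964 = 182.3 sabins.

182.3 sabins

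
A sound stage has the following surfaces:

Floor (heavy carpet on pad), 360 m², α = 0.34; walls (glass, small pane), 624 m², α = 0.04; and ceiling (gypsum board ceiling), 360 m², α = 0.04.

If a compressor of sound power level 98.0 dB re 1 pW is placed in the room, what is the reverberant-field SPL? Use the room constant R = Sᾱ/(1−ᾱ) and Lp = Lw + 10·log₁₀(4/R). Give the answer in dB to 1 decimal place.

81.4 dB

Σ(Sᵢαᵢ) = 360·0.34 + 624·0.04 + 360·0.04 = 161.760; total area S = 1344.0 m².
ᾱ = 0.1204, so room constant R = A/(1−ᾱ) = 183.902 m².
Lp = Lw + 10 log₁₀(4/R) = 98.0 -16.63 = 81.4 dB.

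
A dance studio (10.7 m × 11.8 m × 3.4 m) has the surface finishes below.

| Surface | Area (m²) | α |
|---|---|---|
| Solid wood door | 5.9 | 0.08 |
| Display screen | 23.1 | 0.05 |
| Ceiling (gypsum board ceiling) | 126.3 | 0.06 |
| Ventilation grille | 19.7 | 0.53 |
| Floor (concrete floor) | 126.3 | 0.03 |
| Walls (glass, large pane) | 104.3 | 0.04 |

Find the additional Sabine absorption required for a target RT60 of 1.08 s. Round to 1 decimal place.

A₁ = Σ Sᵢαᵢ = 5.9·0.08 + 23.1·0.05 + 126.3·0.06 + 19.7·0.53 + 126.3·0.03 + 104.3·0.04 = 27.607 sabins.
Target A₂ = 0.161·429.284/1.08 = 63.995 sabins (V = 429.284 m³).
Shortfall: 63.995 − 27.607 = 36.4 sabins.

36.4 sabins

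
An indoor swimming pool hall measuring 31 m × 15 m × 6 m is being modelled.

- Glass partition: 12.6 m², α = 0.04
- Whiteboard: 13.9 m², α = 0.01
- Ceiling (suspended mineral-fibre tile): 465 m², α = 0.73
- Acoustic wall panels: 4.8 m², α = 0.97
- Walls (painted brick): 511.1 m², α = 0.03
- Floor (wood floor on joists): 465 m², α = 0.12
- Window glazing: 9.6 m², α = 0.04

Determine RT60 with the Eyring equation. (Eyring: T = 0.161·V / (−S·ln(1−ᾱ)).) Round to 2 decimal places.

0.92 sec

Total surface area S = 12.6 + 13.9 + 465 + 4.8 + 511.1 + 465 + 9.6 = 1482.0 m².
Σ(Sᵢαᵢ) = 12.6·0.04 + 13.9·0.01 + 465·0.73 + 4.8·0.97 + 511.1·0.03 + 465·0.12 + 9.6·0.04 = 416.266.
Mean coefficient ᾱ = A/S = 0.2809.
−S·ln(1−ᾱ) = −1482.0 × ln(1 − 0.2809) = 488.697.
V = 31 × 15 × 6 = 2790 m³.
RT60 = 0.161 × 2790 / 488.697 = 0.92 s.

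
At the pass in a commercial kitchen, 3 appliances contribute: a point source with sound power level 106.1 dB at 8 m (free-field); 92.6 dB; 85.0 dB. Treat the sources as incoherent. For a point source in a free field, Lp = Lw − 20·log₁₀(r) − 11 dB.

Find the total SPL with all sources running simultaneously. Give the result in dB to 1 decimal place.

93.4 dB

Source at 8 m: Lp = 106.1 − 20·log₁₀(8) − 11 = 77.0 dB.
Converting to relative power and adding: 10^(77.0/10) + 10^(92.6/10) + 10^(85.0/10) = 2.186e+09.
Combined level = 10 log₁₀(2.186e+09) = 93.4 dB.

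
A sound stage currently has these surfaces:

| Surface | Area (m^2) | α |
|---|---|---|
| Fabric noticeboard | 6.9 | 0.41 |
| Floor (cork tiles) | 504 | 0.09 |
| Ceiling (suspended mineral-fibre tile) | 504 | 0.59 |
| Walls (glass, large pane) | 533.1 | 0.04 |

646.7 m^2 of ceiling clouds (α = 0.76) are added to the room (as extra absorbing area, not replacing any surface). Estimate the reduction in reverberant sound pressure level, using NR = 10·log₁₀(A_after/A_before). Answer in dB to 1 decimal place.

A_before = Σ Sᵢαᵢ = 6.9*0.41 + 504*0.09 + 504*0.59 + 533.1*0.04 = 366.873 sabins.
Added absorption = 646.7 × 0.76 = 491.492 sabins.
A_after = 366.873 + 491.492 = 858.365 sabins.
NR = 10·log₁₀(858.365/366.873) = 3.7 dB.

3.7 dB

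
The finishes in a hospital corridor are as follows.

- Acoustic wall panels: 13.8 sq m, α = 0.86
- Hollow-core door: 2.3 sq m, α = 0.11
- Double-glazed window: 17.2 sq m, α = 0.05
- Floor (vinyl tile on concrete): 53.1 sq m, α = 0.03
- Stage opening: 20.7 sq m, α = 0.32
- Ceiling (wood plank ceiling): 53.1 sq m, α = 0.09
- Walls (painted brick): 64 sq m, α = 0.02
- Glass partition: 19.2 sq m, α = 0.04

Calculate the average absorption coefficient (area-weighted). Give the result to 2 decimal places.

Total surface area S = 243.4 sq m.
Σ(Sᵢαᵢ) = 13.8×0.86 + 2.3×0.11 + 17.2×0.05 + 53.1×0.03 + 20.7×0.32 + 53.1×0.09 + 64×0.02 + 19.2×0.04 = 28.025.
ᾱ = 28.025 / 243.4 = 0.12.

0.12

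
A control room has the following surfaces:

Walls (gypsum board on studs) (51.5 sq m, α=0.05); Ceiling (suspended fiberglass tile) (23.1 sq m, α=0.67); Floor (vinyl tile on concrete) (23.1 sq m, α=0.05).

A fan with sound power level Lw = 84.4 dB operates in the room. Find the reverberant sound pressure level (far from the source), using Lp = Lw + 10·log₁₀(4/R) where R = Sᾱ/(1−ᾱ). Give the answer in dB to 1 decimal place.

76.6 dB

Σ(Sᵢαᵢ) = 51.5·0.05 + 23.1·0.67 + 23.1·0.05 = 19.207; total area S = 97.7 sq m.
ᾱ = 19.207/97.7 = 0.1966; R = Sᾱ/(1−ᾱ) = 19.207/(1−0.1966) = 23.907 sq m.
Lp = Lw + 10 log₁₀(4/R) = 84.4 -7.76 = 76.6 dB.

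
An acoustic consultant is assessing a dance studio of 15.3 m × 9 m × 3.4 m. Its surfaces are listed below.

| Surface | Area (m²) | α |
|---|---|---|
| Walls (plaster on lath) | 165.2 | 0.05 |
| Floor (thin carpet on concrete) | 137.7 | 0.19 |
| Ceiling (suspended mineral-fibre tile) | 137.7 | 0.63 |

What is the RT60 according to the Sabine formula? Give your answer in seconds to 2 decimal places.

0.62 seconds

Summing Sᵢαᵢ: 8.260 + 26.163 + 86.751 → A = 121.174 sabins.
Volume V = 15.3 × 9 × 3.4 = 468.18 m³.
T = 0.161 V/A = 0.161·468.18/121.174 = 0.62 s.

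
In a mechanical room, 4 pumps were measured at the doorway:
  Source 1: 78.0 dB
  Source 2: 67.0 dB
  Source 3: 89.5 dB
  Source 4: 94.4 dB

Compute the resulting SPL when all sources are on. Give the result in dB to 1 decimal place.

Σ 10^(Lᵢ/10) = 3.714e+09.
Back to dB: 10·log₁₀ Σ = 95.7 dB.

95.7 dB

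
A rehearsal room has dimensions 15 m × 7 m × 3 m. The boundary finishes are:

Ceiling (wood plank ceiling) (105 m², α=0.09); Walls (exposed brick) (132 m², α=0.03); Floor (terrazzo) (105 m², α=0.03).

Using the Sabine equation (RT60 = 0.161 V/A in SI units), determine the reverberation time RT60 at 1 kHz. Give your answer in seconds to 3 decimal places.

A = Σ Sᵢαᵢ = 105×0.09 + 132×0.03 + 105×0.03 = 16.560 sabins.
Room volume: 315 m³.
Sabine: RT60 = 0.161 × 315 / 16.560 = 3.063 s.

3.063 s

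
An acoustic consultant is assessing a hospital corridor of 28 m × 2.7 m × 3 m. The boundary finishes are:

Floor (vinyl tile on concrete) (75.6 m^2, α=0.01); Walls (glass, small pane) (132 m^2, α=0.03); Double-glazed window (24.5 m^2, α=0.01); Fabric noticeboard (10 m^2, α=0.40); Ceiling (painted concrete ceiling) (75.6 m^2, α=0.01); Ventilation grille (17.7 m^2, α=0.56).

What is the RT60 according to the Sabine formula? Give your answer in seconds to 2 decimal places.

Total absorption A = 75.6×0.01 + 132×0.03 + 24.5×0.01 + 10×0.40 + 75.6×0.01 + 17.7×0.56
  = 0.756 + 3.960 + 0.245 + 4.000 + 0.756 + 9.912 = 19.629 m^2 sabins.
V = 28·2.7·3 = 226.8 m³.
Sabine: RT60 = 0.161 × 226.8 / 19.629 = 1.86 s.

1.86 seconds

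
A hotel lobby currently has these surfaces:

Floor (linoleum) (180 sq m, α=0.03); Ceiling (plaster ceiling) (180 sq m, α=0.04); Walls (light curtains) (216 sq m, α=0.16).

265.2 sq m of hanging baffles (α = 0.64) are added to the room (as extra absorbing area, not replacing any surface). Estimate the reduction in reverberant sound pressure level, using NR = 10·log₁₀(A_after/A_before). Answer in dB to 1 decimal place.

Total absorption A_before = 180*0.03 + 180*0.04 + 216*0.16
  = 5.400 + 7.200 + 34.560 = 47.160 sq m sabins.
Treatment contributes 265.2·0.64 = 169.728 sabins.
New total A_after = 216.888 sabins.
NR = 10·log₁₀(216.888/47.160) = 6.6 dB.

6.6 dB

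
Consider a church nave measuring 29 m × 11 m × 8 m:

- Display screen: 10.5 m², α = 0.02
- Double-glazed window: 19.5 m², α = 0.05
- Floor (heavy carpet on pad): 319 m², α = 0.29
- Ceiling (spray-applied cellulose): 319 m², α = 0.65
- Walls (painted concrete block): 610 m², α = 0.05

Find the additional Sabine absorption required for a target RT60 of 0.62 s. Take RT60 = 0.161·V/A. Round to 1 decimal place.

331.2 sabins

Equivalent absorption area: A₁ = 10.5*0.02 + 19.5*0.05 + 319*0.29 + 319*0.65 + 610*0.05 = 331.545 m².
V = 2552 m³. Required absorption A₂ = 0.161 × 2552 / 0.62 = 662.697 sabins.
Shortfall: 662.697 − 331.545 = 331.2 sabins.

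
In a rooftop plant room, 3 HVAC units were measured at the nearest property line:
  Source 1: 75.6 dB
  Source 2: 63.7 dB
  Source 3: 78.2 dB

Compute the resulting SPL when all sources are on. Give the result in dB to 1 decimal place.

Σ 10^(Lᵢ/10) = 1.047e+08.
Combined level = 10 log₁₀(1.047e+08) = 80.2 dB.

80.2 dB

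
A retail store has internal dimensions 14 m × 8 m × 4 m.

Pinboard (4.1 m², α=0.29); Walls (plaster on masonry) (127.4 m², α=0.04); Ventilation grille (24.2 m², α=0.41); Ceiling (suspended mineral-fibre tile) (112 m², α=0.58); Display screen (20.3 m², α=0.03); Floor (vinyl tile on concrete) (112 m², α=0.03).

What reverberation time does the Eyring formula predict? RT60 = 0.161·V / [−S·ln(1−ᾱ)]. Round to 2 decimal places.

0.75 s

Total surface area S = 4.1 + 127.4 + 24.2 + 112 + 20.3 + 112 = 400.0 m².
Absorption A = 4.1·0.29 + 127.4·0.04 + 24.2·0.41 + 112·0.58 + 20.3·0.03 + 112·0.03 = 85.136 sabins.
Mean coefficient ᾱ = A/S = 0.2128.
−S·ln(1−ᾱ) = −400.0 × ln(1 − 0.2128) = 95.709.
V = 14 × 8 × 4 = 448 m³.
T = 0.161·V/[−S·ln(1−ᾱ)] = 0.161·448/95.709 = 0.75 s.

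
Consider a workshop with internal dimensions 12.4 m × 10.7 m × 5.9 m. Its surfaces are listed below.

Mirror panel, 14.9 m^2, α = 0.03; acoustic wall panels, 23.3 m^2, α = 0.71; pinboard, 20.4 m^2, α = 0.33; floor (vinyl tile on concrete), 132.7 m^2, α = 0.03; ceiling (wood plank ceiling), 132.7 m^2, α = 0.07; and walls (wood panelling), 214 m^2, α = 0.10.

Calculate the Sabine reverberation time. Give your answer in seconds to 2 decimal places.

2.16 sec

Total absorption A = 14.9×0.03 + 23.3×0.71 + 20.4×0.33 + 132.7×0.03 + 132.7×0.07 + 214×0.10
  = 0.447 + 16.543 + 6.732 + 3.981 + 9.289 + 21.400 = 58.392 m^2 sabins.
V = 12.4·10.7·5.9 = 782.812 m³.
Sabine: RT60 = 0.161 × 782.812 / 58.392 = 2.16 s.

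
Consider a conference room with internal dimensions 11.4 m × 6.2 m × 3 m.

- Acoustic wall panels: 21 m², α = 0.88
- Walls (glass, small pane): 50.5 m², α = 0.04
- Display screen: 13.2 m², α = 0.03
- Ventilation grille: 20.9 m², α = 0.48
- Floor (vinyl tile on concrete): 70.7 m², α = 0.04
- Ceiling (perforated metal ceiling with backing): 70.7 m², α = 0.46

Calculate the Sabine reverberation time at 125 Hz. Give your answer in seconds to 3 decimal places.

Summing Sᵢαᵢ: 18.480 + 2.020 + 0.396 + 10.032 + 2.828 + 32.522 → A = 66.278 sabins.
Room volume: 212.04 m³.
RT60 = 0.161 · V / A = 0.161 × 212.04 / 66.278 = 0.515 s.

0.515 sec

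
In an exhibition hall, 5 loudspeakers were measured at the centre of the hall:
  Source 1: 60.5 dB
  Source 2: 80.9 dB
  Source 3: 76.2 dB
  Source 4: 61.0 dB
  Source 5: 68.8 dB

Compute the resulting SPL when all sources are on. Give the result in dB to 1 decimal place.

Sum in the linear (power) domain: Σ 10^(Lᵢ/10) = 10^(60.5/10) + 10^(80.9/10) + 10^(76.2/10) + 10^(61.0/10) + 10^(68.8/10) = 1.747e+08.
L_total = 10·log₁₀(1.747e+08) = 82.4 dB.

82.4 dB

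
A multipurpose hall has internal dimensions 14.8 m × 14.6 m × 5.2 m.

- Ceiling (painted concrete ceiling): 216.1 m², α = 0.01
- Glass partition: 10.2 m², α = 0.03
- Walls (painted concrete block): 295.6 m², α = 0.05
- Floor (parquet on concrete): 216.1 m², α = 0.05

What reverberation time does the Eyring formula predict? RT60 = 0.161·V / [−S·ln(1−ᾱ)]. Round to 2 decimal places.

S = Σ Sᵢ = 738.0 m².
Absorption A = 216.1×0.01 + 10.2×0.03 + 295.6×0.05 + 216.1×0.05 = 28.052 sabins.
Mean coefficient ᾱ = A/S = 0.0380.
−S·ln(1−ᾱ) = −738.0 × ln(1 − 0.0380) = 28.591.
V = 14.8 × 14.6 × 5.2 = 1123.616 m³.
RT60 = 0.161 × 1123.616 / 28.591 = 6.33 s.

6.33 s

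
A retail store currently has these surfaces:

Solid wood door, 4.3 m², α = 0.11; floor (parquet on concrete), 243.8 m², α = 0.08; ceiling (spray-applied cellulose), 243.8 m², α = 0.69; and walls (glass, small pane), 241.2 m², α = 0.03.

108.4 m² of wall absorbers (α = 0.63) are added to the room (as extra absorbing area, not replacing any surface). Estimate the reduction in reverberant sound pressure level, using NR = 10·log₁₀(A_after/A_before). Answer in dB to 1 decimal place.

1.3 dB

Equivalent absorption area: A_before = 4.3×0.11 + 243.8×0.08 + 243.8×0.69 + 241.2×0.03 = 195.435 m².
Treatment contributes 108.4·0.63 = 68.292 sabins.
New total A_after = 263.727 sabins.
Reduction = 10 log₁₀(A_after/A_before) = 10 log₁₀(1.3494) = 1.3 dB.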